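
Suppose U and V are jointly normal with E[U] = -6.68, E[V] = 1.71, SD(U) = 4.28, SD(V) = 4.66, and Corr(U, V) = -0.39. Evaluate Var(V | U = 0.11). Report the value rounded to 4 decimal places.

Var(V | U=x) = (1 − ρ²)·σ_V².
Var(V | U=0.11) = (4.66)²·(1 − (-0.39)²) = 21.7156·0.8479 = 18.4127.

18.4127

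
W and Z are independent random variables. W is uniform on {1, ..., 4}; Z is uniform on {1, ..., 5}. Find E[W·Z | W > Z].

Outcomes with W > Z: (2,1), (3,1), (3,2), (4,1), (4,2), (4,3), each with probability 1/20.
E[W·Z | W > Z] = (2 + 3 + 6 + 4 + 8 + 12) / 6 = 35/6.

35/6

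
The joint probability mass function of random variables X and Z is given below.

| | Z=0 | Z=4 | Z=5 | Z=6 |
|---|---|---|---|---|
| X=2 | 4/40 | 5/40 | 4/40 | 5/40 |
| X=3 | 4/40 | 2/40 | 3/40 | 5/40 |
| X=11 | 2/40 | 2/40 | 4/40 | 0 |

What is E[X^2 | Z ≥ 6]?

P(Z ≥ 6) = 1/4.
Σ X^2·P over the event = 4·(5/40) + 9·(5/40) = 13/8.
E[X^2 | Z ≥ 6] = (13/8) / (1/4) = 13/2.

13/2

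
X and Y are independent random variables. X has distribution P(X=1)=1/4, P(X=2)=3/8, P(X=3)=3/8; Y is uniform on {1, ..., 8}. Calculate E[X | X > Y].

P(X > Y) = 9/64.
Summing X·P(x,y) over outcomes with X > Y gives 3/8.
E[X | X > Y] = (3/8) / (9/64) = 8/3.

8/3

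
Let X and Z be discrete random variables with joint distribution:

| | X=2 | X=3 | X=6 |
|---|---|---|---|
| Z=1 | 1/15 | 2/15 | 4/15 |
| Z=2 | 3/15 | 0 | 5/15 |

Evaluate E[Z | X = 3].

P(X = 3) = 2/15.
Σ Z·P over the event = 1·(2/15) = 2/15.
E[Z | X = 3] = (2/15) / (2/15) = 1.

1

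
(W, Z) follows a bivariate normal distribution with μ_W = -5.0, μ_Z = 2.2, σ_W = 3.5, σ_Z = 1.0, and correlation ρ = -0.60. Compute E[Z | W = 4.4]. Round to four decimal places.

E[Z | W=x] = μ_Z + ρ(σ_Z/σ_W)(x − μ_W) for jointly normal variables.
E[Z | W=4.4] = 2.2 + (-0.60)·(1.0/3.5)·(4.4 − (-5.0)) = 2.2 + (-0.17143)·(9.4) = 0.5886.

0.5886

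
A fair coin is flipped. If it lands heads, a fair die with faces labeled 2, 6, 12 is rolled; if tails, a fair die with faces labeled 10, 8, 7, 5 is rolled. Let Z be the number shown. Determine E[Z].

E[Z | heads] = (2+6+12)/3 = 20/3.
E[Z | tails] = (10+8+7+5)/4 = 15/2.
By the law of total expectation,
E[Z] = (1/2)·(20/3) + (1/2)·(15/2) = 85/12.

85/12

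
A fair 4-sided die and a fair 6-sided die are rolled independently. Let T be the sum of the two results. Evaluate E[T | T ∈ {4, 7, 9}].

58/9

P(T ∈ {4, 7, 9}) = 3/8.
Σ over the event: 4·1/8 + 7·1/6 + 9·1/12 = 29/12.
E[T | T ∈ {4, 7, 9}] = (29/12) / (3/8) = 58/9.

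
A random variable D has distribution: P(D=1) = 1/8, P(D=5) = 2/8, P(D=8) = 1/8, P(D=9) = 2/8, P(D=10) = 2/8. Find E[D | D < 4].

P(D < 4) = 1/8.
Σ over the event: 1·1/8 = 1/8.
E[D | D < 4] = (1/8) / (1/8) = 1.

1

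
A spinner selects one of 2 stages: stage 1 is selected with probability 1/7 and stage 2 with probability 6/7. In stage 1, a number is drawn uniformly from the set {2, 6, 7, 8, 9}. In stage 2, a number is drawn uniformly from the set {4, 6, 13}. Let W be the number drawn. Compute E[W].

E[W | stage 1] = (2+6+7+8+9)/5 = 32/5.
E[W | stage 2] = (4+6+13)/3 = 23/3.
E[W] = (1/7)·(32/5) + (6/7)·(23/3) = 262/35.

262/35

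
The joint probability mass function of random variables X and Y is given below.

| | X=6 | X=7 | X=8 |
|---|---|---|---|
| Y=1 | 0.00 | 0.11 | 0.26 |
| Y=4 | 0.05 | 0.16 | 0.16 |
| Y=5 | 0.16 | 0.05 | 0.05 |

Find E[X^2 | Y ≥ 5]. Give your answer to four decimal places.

43.8846

P(Y ≥ 5) = 0.26.
Σ X^2·P over the event = 36·(0.16) + 49·(0.05) + 64·(0.05) = 11.41.
E[X^2 | Y ≥ 5] = (11.41) / (0.26) = 43.8846.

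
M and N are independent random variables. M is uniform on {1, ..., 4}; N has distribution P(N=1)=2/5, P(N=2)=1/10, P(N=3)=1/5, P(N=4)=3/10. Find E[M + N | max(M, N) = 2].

P(max(M, N) = 2) = 3/20.
Summing (M+N)·P(x,y) over outcomes with max(M, N) = 2 gives 19/40.
E[M + N | max(M, N) = 2] = (19/40) / (3/20) = 19/6.

19/6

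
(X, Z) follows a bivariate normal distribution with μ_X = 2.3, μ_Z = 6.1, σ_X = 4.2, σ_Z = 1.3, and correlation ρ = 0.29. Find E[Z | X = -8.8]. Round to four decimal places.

5.1036

E[Z | X=x] = μ_Z + ρ(σ_Z/σ_X)(x − μ_X) for jointly normal variables.
E[Z | X=-8.8] = 6.1 + (0.29)·(1.3/4.2)·(-8.8 − (2.3)) = 6.1 + (0.089762)·(-11.1) = 5.1036.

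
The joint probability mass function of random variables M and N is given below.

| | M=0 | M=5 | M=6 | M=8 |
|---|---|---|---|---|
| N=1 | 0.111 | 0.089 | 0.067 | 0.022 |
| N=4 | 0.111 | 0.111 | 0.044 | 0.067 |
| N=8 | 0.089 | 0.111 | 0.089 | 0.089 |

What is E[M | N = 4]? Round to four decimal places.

P(N = 4) = 0.333.
Σ M·P over the event = 0·(0.111) + 5·(0.111) + 6·(0.044) + 8·(0.067) = 1.355.
E[M | N = 4] = (1.355) / (0.333) = 4.0691.

4.0691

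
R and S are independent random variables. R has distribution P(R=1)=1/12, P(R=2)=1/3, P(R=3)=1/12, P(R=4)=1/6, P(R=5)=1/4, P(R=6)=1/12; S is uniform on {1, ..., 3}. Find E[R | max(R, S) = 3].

P(max(R, S) = 3) = 2/9.
Summing R·P(x,y) over outcomes with max(R, S) = 3 gives 1/2.
E[R | max(R, S) = 3] = (1/2) / (2/9) = 9/4.

9/4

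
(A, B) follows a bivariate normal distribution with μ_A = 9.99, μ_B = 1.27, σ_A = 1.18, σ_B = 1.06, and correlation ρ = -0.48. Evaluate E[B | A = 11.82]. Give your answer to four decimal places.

0.4809

The regression of B on A has slope ρ·σ_B/σ_A and passes through (μ_A, μ_B).
E[B | A=11.82] = 1.27 + (-0.48)·(1.06/1.18)·(11.82 − (9.99)) = 1.27 + (-0.43119)·(1.83) = 0.4809.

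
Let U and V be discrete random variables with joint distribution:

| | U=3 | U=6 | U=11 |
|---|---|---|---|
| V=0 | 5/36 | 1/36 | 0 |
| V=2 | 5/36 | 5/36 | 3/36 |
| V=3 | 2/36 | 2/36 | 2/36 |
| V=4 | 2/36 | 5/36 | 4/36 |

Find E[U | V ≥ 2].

33/5

P(V ≥ 2) = 5/6.
Summing U·P(U=x,V=y) over the conditioning event gives 11/2.
E[U | V ≥ 2] = (11/2) / (5/6) = 33/5.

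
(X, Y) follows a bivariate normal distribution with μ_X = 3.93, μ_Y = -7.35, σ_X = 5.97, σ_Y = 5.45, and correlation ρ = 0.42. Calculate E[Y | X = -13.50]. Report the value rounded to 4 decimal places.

E[Y | X=x] = μ_Y + ρ(σ_Y/σ_X)(x − μ_X) for jointly normal variables.
E[Y | X=-13.50] = -7.35 + (0.42)·(5.45/5.97)·(-13.50 − (3.93)) = -7.35 + (0.38342)·(-17.43) = -14.0330.

-14.0330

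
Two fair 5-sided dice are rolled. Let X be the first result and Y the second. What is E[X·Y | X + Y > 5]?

P(X + Y > 5) = 3/5.
Summing XY·P(x,y) over outcomes with X + Y > 5 gives 38/5.
E[X·Y | X + Y > 5] = (38/5) / (3/5) = 38/3.

38/3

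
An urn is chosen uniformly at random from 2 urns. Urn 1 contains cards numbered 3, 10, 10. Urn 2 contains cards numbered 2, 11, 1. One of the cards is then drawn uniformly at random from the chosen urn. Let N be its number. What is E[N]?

E[N | urn 1] = (3+10+10)/3 = 23/3.
E[N | urn 2] = (2+11+1)/3 = 14/3.
By the law of total expectation,
E[N] = (1/2)·(23/3) + (1/2)·(14/3) = 37/6.

37/6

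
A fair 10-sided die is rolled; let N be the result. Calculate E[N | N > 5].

Given N > 5, N is equally likely to be any of {6, 7, 8, 9, 10}.
E[N | N > 5] = (6 + 7 + 8 + 9 + 10) / 5 = 8.

8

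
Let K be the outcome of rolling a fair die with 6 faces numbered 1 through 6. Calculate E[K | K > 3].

Given K > 3, K is equally likely to be any of {4, 5, 6}.
E[K | K > 3] = (4 + 5 + 6) / 3 = 5.

5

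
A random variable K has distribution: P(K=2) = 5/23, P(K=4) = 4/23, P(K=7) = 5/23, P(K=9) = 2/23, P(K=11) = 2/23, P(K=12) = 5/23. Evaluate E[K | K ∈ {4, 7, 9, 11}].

7

P(K ∈ {4, 7, 9, 11}) = 13/23.
Σ over the event: 4·4/23 + 7·5/23 + 9·2/23 + 11·2/23 = 91/23.
E[K | K ∈ {4, 7, 9, 11}] = (91/23) / (13/23) = 7.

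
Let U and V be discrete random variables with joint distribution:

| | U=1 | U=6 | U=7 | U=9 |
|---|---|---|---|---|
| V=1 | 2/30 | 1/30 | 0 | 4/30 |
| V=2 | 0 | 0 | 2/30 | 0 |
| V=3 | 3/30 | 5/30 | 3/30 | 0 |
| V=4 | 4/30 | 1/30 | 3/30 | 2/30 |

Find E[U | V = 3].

54/11

P(V = 3) = 11/30.
Σ U·P over the event = 1·(3/30) + 6·(5/30) + 7·(3/30) = 9/5.
E[U | V = 3] = (9/5) / (11/30) = 54/11.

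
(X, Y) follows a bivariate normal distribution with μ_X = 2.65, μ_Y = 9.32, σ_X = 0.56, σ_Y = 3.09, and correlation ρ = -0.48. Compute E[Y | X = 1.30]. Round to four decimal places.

12.8956

The regression of Y on X has slope ρ·σ_Y/σ_X and passes through (μ_X, μ_Y).
E[Y | X=1.30] = 9.32 + (-0.48)·(3.09/0.56)·(1.30 − (2.65)) = 9.32 + (-2.6486)·(-1.35) = 12.8956.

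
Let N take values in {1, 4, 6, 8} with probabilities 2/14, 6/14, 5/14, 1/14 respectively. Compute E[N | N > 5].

P(N > 5) = 3/7.
Σ over the event: 6·5/14 + 8·1/14 = 19/7.
E[N | N > 5] = (19/7) / (3/7) = 19/3.

19/3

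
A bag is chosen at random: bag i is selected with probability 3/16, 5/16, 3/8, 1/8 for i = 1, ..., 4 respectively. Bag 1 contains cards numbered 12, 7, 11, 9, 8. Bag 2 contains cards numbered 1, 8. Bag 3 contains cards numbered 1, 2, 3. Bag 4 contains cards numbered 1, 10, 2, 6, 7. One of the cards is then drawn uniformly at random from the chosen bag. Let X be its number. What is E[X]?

E[X | bag 1] = (12+7+11+9+8)/5 = 47/5.
E[X | bag 2] = (1+8)/2 = 9/2.
E[X | bag 3] = (1+2+3)/3 = 2.
E[X | bag 4] = (1+10+2+6+7)/5 = 26/5.
E[X] = (3/16)·(47/5) + (5/16)·(9/2) + (3/8)·(2) + (1/8)·(26/5) = 731/160.

731/160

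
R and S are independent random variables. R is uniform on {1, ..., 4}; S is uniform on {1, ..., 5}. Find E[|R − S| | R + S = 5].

2

Outcomes with R + S = 5: (1,4), (2,3), (3,2), (4,1), each with probability 1/20.
E[|R − S| | R + S = 5] = (3 + 1 + 1 + 3) / 4 = 2.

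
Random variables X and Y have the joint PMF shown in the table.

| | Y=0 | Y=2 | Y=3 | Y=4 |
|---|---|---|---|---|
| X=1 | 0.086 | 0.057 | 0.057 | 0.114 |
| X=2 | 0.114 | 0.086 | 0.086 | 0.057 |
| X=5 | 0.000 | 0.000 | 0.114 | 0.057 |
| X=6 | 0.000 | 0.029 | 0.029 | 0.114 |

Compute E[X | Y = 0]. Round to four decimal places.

1.5700

P(Y = 0) = 0.200.
Σ X·P over the event = 1·(0.086) + 2·(0.114) = 0.314.
E[X | Y = 0] = (0.314) / (0.200) = 1.5700.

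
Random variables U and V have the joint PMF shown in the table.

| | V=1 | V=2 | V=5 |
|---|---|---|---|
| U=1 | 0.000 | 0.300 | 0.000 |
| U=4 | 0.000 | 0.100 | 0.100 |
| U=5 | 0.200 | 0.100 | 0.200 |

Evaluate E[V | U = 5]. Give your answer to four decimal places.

P(U = 5) = 0.500.
Summing V·P(U=x,V=y) over the conditioning event gives 1.400.
E[V | U = 5] = (1.400) / (0.500) = 2.8000.

2.8000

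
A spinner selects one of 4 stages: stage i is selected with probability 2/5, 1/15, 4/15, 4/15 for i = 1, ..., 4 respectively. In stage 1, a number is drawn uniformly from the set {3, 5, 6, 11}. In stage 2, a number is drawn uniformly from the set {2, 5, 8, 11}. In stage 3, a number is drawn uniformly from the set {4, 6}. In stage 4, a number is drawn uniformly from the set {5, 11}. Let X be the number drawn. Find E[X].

32/5

E[X | stage 1] = (3+5+6+11)/4 = 25/4.
E[X | stage 2] = (2+5+8+11)/4 = 13/2.
E[X | stage 3] = (4+6)/2 = 5.
E[X | stage 4] = (5+11)/2 = 8.
E[X] = (2/5)·(25/4) + (1/15)·(13/2) + (4/15)·(5) + (4/15)·(8) = 32/5.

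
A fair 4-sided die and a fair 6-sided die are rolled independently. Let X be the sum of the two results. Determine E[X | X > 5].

P(X > 5) = 7/12.
Σ over the event: 6·1/6 + 7·1/6 + 8·1/8 + 9·1/12 + 10·1/24 = 13/3.
E[X | X > 5] = (13/3) / (7/12) = 52/7.

52/7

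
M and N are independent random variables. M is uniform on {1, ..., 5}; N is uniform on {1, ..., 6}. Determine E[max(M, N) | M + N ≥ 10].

17/3

Outcomes with M + N ≥ 10: (4,6), (5,5), (5,6), each with probability 1/30.
E[max(M, N) | M + N ≥ 10] = (6 + 5 + 6) / 3 = 17/3.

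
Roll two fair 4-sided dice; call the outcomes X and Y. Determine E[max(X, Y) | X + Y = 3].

2

Outcomes with X + Y = 3: (1,2), (2,1), each with probability 1/16.
E[max(X, Y) | X + Y = 3] = (2 + 2) / 2 = 2.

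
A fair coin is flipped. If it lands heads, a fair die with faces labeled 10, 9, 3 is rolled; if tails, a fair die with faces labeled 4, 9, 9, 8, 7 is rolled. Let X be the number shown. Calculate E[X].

221/30

E[X | heads] = (10+9+3)/3 = 22/3.
E[X | tails] = (4+9+9+8+7)/5 = 37/5.
E[X] = (1/2)·(22/3) + (1/2)·(37/5) = 221/30.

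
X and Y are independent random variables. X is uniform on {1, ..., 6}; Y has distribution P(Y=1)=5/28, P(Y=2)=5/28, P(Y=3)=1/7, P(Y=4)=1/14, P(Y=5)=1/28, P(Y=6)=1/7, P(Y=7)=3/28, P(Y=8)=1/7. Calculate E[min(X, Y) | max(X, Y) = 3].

P(max(X, Y) = 3) = 11/84.
Summing min(X,Y)·P(x,y) over outcomes with max(X, Y) = 3 gives 13/56.
E[min(X, Y) | max(X, Y) = 3] = (13/56) / (11/84) = 39/22.

39/22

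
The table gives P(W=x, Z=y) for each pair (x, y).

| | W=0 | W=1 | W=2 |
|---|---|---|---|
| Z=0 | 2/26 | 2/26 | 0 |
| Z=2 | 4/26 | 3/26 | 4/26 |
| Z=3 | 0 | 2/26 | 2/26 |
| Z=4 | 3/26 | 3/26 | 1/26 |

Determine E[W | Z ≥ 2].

1

P(Z ≥ 2) = 11/13.
Σ W·P over the event = 0·(4/26) + 0·(3/26) + 1·(3/26) + 1·(2/26) + 1·(3/26) + 2·(4/26) + 2·(2/26) + 2·(1/26) = 11/13.
E[W | Z ≥ 2] = (11/13) / (11/13) = 1.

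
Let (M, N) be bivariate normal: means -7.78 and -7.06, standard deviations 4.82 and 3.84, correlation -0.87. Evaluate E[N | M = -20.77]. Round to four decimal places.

The regression of N on M has slope ρ·σ_N/σ_M and passes through (μ_M, μ_N).
E[N | M=-20.77] = -7.06 + (-0.87)·(3.84/4.82)·(-20.77 − (-7.78)) = -7.06 + (-0.69311)·(-12.99) = 1.9435.

1.9435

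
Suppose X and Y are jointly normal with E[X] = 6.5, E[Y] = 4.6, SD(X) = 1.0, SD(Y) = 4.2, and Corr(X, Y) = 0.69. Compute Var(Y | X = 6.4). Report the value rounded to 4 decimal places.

The conditional variance in a bivariate normal is σ_Y²(1 − ρ²), independent of x.
Var(Y | X=6.4) = (4.2)²·(1 − (0.69)²) = 17.64·0.5239 = 9.2416.

9.2416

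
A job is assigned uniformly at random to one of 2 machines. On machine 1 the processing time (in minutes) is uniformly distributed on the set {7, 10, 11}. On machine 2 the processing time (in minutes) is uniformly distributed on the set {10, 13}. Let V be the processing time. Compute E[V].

E[V | machine 1] = (7+10+11)/3 = 28/3.
E[V | machine 2] = (10+13)/2 = 23/2.
E[V] = (1/2)·(28/3) + (1/2)·(23/2) = 125/12.

125/12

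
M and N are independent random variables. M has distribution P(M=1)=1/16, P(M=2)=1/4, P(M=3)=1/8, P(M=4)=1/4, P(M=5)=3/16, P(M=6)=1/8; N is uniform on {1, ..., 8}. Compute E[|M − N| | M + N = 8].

5/2

P(M + N = 8) = 1/8.
Summing |M−N|·P(x,y) over outcomes with M + N = 8 gives 5/16.
E[|M − N| | M + N = 8] = (5/16) / (1/8) = 5/2.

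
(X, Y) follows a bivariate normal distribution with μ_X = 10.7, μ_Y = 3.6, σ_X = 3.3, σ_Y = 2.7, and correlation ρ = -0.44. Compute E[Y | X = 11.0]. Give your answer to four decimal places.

3.4920

E[Y | X=x] = μ_Y + ρ(σ_Y/σ_X)(x − μ_X) for jointly normal variables.
E[Y | X=11.0] = 3.6 + (-0.44)·(2.7/3.3)·(11.0 − (10.7)) = 3.6 + (-0.36)·(0.3) = 3.4920.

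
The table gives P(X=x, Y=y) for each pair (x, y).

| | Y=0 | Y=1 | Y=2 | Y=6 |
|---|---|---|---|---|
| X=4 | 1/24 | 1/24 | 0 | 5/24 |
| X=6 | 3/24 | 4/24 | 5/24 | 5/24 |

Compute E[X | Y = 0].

11/2

P(Y = 0) = 1/6.
Σ X·P over the event = 4·(1/24) + 6·(3/24) = 11/12.
E[X | Y = 0] = (11/12) / (1/6) = 11/2.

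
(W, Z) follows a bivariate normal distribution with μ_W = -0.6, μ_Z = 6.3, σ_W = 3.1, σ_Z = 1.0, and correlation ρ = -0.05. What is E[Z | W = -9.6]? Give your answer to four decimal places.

E[Z | W=x] = μ_Z + ρ(σ_Z/σ_W)(x − μ_W) for jointly normal variables.
E[Z | W=-9.6] = 6.3 + (-0.05)·(1.0/3.1)·(-9.6 − (-0.6)) = 6.3 + (-0.016129)·(-9) = 6.4452.

6.4452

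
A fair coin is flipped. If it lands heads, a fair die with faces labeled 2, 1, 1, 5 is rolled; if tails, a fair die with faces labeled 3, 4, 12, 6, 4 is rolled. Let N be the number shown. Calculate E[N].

E[N | heads] = (2+1+1+5)/4 = 9/4.
E[N | tails] = (3+4+12+6+4)/5 = 29/5.
E[N] = (1/2)·(9/4) + (1/2)·(29/5) = 161/40.

161/40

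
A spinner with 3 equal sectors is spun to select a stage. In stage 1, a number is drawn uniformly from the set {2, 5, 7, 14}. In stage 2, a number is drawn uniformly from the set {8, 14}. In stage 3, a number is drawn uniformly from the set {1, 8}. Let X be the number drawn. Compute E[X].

E[X | stage 1] = (2+5+7+14)/4 = 7.
E[X | stage 2] = (8+14)/2 = 11.
E[X | stage 3] = (1+8)/2 = 9/2.
E[X] = (1/3)·(7) + (1/3)·(11) + (1/3)·(9/2) = 15/2.

15/2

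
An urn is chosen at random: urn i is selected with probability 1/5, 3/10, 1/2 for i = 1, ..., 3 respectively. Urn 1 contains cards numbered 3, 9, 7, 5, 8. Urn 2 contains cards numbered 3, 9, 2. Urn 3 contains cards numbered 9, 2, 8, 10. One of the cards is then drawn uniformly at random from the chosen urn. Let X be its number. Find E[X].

1261/200

E[X | urn 1] = (3+9+7+5+8)/5 = 32/5.
E[X | urn 2] = (3+9+2)/3 = 14/3.
E[X | urn 3] = (9+2+8+10)/4 = 29/4.
E[X] = (1/5)·(32/5) + (3/10)·(14/3) + (1/2)·(29/4) = 1261/200.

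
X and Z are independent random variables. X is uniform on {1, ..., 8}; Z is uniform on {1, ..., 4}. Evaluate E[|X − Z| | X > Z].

P(X > Z) = 11/16.
Summing |X−Z|·P(x,y) over outcomes with X > Z gives 37/16.
E[|X − Z| | X > Z] = (37/16) / (11/16) = 37/11.

37/11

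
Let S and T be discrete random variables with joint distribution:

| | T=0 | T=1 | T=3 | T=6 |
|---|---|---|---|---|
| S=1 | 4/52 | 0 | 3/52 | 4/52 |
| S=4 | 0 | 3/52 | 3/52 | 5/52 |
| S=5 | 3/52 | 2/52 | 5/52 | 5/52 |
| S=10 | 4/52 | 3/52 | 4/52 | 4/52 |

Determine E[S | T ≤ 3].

191/34

P(T ≤ 3) = 17/26.
Summing S·P(S=x,T=y) over the conditioning event gives 191/52.
E[S | T ≤ 3] = (191/52) / (17/26) = 191/34.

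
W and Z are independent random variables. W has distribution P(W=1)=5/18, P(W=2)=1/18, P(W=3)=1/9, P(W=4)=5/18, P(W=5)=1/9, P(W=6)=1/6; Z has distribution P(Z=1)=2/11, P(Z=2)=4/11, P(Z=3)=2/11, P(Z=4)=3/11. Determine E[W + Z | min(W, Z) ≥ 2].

P(min(W, Z) ≥ 2) = 13/22.
Summing (W+Z)·P(x,y) over outcomes with min(W, Z) ≥ 2 gives 421/99.
E[W + Z | min(W, Z) ≥ 2] = (421/99) / (13/22) = 842/117.

842/117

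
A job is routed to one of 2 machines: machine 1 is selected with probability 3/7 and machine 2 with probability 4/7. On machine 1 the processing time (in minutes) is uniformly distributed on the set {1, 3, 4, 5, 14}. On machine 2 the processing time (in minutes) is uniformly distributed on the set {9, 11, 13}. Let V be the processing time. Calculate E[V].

43/5

E[V | machine 1] = (1+3+4+5+14)/5 = 27/5.
E[V | machine 2] = (9+11+13)/3 = 11.
E[V] = (3/7)·(27/5) + (4/7)·(11) = 43/5.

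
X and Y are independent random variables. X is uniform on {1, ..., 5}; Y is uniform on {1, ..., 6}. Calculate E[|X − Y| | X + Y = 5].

2

Outcomes with X + Y = 5: (1,4), (2,3), (3,2), (4,1), each with probability 1/30.
E[|X − Y| | X + Y = 5] = (3 + 1 + 1 + 3) / 4 = 2.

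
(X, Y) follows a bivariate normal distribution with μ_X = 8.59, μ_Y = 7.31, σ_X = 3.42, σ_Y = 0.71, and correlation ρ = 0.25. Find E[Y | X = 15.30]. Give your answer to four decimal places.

For a bivariate normal, E[Y | X=x] = μ_Y + ρ·(σ_Y/σ_X)·(x − μ_X).
E[Y | X=15.30] = 7.31 + (0.25)·(0.71/3.42)·(15.30 − (8.59)) = 7.31 + (0.051901)·(6.71) = 7.6583.

7.6583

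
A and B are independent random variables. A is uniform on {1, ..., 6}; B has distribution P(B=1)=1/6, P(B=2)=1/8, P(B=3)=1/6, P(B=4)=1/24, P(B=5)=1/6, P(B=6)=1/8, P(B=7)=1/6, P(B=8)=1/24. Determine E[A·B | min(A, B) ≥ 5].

P(min(A, B) ≥ 5) = 1/6.
Summing AB·P(x,y) over outcomes with min(A, B) ≥ 5 gives 407/72.
E[A·B | min(A, B) ≥ 5] = (407/72) / (1/6) = 407/12.

407/12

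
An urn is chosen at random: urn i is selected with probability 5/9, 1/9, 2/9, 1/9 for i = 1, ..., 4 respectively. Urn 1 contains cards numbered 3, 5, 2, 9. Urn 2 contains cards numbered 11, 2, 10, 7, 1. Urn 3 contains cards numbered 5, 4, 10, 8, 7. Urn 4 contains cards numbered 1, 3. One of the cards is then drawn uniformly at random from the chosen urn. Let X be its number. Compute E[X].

E[X | urn 1] = (3+5+2+9)/4 = 19/4.
E[X | urn 2] = (11+2+10+7+1)/5 = 31/5.
E[X | urn 3] = (5+4+10+8+7)/5 = 34/5.
E[X | urn 4] = (1+3)/2 = 2.
By the law of total expectation,
E[X] = (5/9)·(19/4) + (1/9)·(31/5) + (2/9)·(34/5) + (1/9)·(2) = 911/180.

911/180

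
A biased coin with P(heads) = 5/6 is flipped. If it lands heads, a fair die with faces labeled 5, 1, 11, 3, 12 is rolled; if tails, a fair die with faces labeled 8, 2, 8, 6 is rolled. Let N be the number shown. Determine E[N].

19/3

E[N | heads] = (5+1+11+3+12)/5 = 32/5.
E[N | tails] = (8+2+8+6)/4 = 6.
By the law of total expectation,
E[N] = (5/6)·(32/5) + (1/6)·(6) = 19/3.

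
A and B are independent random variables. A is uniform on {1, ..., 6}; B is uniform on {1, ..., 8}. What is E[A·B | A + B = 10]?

Outcomes with A + B = 10: (2,8), (3,7), (4,6), (5,5), (6,4), each with probability 1/48.
E[A·B | A + B = 10] = (16 + 21 + 24 + 25 + 24) / 5 = 22.

22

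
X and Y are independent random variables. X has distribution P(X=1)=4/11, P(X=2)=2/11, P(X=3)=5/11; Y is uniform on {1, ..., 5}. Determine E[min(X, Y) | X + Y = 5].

P(X + Y = 5) = 1/5.
Summing min(X,Y)·P(x,y) over outcomes with X + Y = 5 gives 18/55.
E[min(X, Y) | X + Y = 5] = (18/55) / (1/5) = 18/11.

18/11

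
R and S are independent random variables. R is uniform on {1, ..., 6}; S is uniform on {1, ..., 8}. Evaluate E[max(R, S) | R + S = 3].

Outcomes with R + S = 3: (1,2), (2,1), each with probability 1/48.
E[max(R, S) | R + S = 3] = (2 + 2) / 2 = 2.

2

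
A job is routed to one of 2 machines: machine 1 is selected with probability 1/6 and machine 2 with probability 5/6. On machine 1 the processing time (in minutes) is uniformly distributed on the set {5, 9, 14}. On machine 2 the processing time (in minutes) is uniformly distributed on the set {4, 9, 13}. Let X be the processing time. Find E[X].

E[X | machine 1] = (5+9+14)/3 = 28/3.
E[X | machine 2] = (4+9+13)/3 = 26/3.
E[X] = (1/6)·(28/3) + (5/6)·(26/3) = 79/9.

79/9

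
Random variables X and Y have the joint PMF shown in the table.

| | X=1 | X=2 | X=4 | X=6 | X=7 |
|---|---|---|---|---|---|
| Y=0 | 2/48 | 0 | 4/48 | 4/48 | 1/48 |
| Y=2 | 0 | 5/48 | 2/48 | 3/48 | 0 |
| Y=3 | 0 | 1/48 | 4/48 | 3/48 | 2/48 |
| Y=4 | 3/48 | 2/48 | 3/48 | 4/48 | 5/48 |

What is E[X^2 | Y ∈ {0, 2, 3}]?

693/31

P(Y ∈ {0, 2, 3}) = 31/48.
Summing X^2·P(X=x,Y=y) over the conditioning event gives 231/16.
E[X^2 | Y ∈ {0, 2, 3}] = (231/16) / (31/48) = 693/31.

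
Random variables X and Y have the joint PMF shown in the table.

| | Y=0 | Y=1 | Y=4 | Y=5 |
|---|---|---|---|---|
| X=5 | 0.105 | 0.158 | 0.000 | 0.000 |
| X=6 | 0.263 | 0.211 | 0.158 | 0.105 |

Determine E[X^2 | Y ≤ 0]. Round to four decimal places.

32.8614

P(Y ≤ 0) = 0.368.
Σ X^2·P over the event = 25·(0.105) + 36·(0.263) = 12.093.
E[X^2 | Y ≤ 0] = (12.093) / (0.368) = 32.8614.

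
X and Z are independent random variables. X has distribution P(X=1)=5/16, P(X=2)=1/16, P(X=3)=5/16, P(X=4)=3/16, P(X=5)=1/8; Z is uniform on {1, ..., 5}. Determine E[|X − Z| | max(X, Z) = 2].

6/7

P(max(X, Z) = 2) = 7/80.
Summing |X−Z|·P(x,y) over outcomes with max(X, Z) = 2 gives 3/40.
E[|X − Z| | max(X, Z) = 2] = (3/40) / (7/80) = 6/7.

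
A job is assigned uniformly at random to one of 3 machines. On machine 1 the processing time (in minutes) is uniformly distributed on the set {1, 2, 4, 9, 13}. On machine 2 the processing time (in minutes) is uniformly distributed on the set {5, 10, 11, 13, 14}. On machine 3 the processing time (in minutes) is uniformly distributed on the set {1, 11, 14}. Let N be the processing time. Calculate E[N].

376/45

E[N | machine 1] = (1+2+4+9+13)/5 = 29/5.
E[N | machine 2] = (5+10+11+13+14)/5 = 53/5.
E[N | machine 3] = (1+11+14)/3 = 26/3.
E[N] = (1/3)·(29/5) + (1/3)·(53/5) + (1/3)·(26/3) = 376/45.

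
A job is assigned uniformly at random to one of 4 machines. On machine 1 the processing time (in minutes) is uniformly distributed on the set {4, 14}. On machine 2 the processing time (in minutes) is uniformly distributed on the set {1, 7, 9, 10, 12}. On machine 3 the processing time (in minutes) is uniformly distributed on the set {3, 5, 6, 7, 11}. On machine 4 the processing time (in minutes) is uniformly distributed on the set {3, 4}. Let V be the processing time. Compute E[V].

267/40

E[V | machine 1] = (4+14)/2 = 9.
E[V | machine 2] = (1+7+9+10+12)/5 = 39/5.
E[V | machine 3] = (3+5+6+7+11)/5 = 32/5.
E[V | machine 4] = (3+4)/2 = 7/2.
By the law of total expectation,
E[V] = (1/4)·(9) + (1/4)·(39/5) + (1/4)·(32/5) + (1/4)·(7/2) = 267/40.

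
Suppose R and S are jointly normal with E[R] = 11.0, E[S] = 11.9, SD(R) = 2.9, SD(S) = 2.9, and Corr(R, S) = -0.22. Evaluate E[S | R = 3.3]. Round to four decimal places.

The regression of S on R has slope ρ·σ_S/σ_R and passes through (μ_R, μ_S).
E[S | R=3.3] = 11.9 + (-0.22)·(2.9/2.9)·(3.3 − (11.0)) = 11.9 + (-0.22)·(-7.7) = 13.5940.

13.5940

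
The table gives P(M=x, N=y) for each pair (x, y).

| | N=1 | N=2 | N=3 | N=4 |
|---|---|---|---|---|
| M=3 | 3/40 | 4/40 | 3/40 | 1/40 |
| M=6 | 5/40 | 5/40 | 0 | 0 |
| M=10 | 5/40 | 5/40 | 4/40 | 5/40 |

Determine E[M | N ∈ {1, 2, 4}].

P(N ∈ {1, 2, 4}) = 33/40.
Σ M·P over the event = 3·(3/40) + 3·(4/40) + 3·(1/40) + 6·(5/40) + 6·(5/40) + 10·(5/40) + 10·(5/40) + 10·(5/40) = 117/20.
E[M | N ∈ {1, 2, 4}] = (117/20) / (33/40) = 78/11.

78/11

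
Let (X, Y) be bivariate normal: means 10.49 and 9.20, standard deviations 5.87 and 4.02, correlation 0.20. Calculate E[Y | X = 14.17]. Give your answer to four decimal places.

For a bivariate normal, E[Y | X=x] = μ_Y + ρ·(σ_Y/σ_X)·(x − μ_X).
E[Y | X=14.17] = 9.20 + (0.20)·(4.02/5.87)·(14.17 − (10.49)) = 9.20 + (0.13697)·(3.68) = 9.7040.

9.7040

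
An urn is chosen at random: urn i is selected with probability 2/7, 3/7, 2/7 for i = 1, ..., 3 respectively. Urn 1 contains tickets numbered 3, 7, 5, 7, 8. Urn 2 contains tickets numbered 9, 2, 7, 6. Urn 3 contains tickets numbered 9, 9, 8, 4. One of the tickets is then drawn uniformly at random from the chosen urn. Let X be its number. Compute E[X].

45/7

E[X | urn 1] = (3+7+5+7+8)/5 = 6.
E[X | urn 2] = (9+2+7+6)/4 = 6.
E[X | urn 3] = (9+9+8+4)/4 = 15/2.
By the law of total expectation,
E[X] = (2/7)·(6) + (3/7)·(6) + (2/7)·(15/2) = 45/7.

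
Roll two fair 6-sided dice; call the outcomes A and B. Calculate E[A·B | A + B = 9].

Outcomes with A + B = 9: (3,6), (4,5), (5,4), (6,3), each with probability 1/36.
E[A·B | A + B = 9] = (18 + 20 + 20 + 18) / 4 = 19.

19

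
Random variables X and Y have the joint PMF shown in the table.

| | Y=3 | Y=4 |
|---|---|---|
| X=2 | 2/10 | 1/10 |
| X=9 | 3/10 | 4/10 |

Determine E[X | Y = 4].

38/5

P(Y = 4) = 1/2.
Summing X·P(X=x,Y=y) over the conditioning event gives 19/5.
E[X | Y = 4] = (19/5) / (1/2) = 38/5.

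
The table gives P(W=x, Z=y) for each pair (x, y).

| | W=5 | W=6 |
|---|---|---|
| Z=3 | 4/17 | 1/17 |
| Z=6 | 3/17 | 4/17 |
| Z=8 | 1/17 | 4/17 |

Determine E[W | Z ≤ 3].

P(Z ≤ 3) = 5/17.
Summing W·P(W=x,Z=y) over the conditioning event gives 26/17.
E[W | Z ≤ 3] = (26/17) / (5/17) = 26/5.

26/5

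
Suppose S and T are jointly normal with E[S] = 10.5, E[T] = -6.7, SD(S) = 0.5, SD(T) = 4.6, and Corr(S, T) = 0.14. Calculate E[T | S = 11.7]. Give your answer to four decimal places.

-5.1544

The regression of T on S has slope ρ·σ_T/σ_S and passes through (μ_S, μ_T).
E[T | S=11.7] = -6.7 + (0.14)·(4.6/0.5)·(11.7 − (10.5)) = -6.7 + (1.288)·(1.2) = -5.1544.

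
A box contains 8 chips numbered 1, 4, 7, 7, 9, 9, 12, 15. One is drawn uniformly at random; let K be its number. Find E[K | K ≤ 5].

5/2

P(K ≤ 5) = 1/4.
Σ over the event: 1·1/8 + 4·1/8 = 5/8.
E[K | K ≤ 5] = (5/8) / (1/4) = 5/2.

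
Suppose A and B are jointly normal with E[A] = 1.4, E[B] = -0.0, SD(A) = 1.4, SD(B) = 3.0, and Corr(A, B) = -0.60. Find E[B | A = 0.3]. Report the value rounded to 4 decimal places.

E[B | A=x] = μ_B + ρ(σ_B/σ_A)(x − μ_A) for jointly normal variables.
E[B | A=0.3] = -0.0 + (-0.60)·(3.0/1.4)·(0.3 − (1.4)) = -0.0 + (-1.2857)·(-1.1) = 1.4143.

1.4143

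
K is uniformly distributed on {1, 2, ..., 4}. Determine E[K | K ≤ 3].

2

Given K ≤ 3, K is equally likely to be any of {1, 2, 3}.
E[K | K ≤ 3] = (1 + 2 + 3) / 3 = 2.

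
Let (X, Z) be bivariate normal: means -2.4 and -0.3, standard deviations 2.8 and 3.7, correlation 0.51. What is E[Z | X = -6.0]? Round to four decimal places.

-2.7261

E[Z | X=x] = μ_Z + ρ(σ_Z/σ_X)(x − μ_X) for jointly normal variables.
E[Z | X=-6.0] = -0.3 + (0.51)·(3.7/2.8)·(-6.0 − (-2.4)) = -0.3 + (0.67393)·(-3.6) = -2.7261.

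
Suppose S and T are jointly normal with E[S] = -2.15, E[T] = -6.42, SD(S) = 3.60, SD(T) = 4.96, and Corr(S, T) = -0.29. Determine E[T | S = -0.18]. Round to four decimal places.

E[T | S=x] = μ_T + ρ(σ_T/σ_S)(x − μ_S) for jointly normal variables.
E[T | S=-0.18] = -6.42 + (-0.29)·(4.96/3.60)·(-0.18 − (-2.15)) = -6.42 + (-0.39956)·(1.97) = -7.2071.

-7.2071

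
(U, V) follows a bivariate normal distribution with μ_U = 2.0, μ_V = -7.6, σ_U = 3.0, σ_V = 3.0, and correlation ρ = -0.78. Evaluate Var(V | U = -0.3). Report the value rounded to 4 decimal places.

3.5244

The conditional variance in a bivariate normal is σ_V²(1 − ρ²), independent of x.
Var(V | U=-0.3) = (3.0)²·(1 − (-0.78)²) = 9·0.3916 = 3.5244.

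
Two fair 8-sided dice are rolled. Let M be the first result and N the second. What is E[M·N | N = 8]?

Outcomes with N = 8: (1,8), (2,8), (3,8), (4,8), (5,8), (6,8), (7,8), (8,8), each with probability 1/64.
E[M·N | N = 8] = (8 + 16 + 24 + 32 + 40 + 48 + 56 + 64) / 8 = 36.

36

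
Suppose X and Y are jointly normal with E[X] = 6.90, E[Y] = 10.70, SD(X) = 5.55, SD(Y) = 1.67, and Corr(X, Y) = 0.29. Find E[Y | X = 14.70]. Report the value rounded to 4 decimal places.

E[Y | X=x] = μ_Y + ρ(σ_Y/σ_X)(x − μ_X) for jointly normal variables.
E[Y | X=14.70] = 10.70 + (0.29)·(1.67/5.55)·(14.70 − (6.90)) = 10.70 + (0.087261)·(7.8) = 11.3806.

11.3806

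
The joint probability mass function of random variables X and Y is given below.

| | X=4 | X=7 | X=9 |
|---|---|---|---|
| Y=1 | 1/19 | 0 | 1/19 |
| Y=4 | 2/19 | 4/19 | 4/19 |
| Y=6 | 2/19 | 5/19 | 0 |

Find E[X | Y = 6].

43/7

P(Y = 6) = 7/19.
Σ X·P over the event = 4·(2/19) + 7·(5/19) = 43/19.
E[X | Y = 6] = (43/19) / (7/19) = 43/7.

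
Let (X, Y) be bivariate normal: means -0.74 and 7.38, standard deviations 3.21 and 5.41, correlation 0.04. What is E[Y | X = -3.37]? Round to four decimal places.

7.2027

The regression of Y on X has slope ρ·σ_Y/σ_X and passes through (μ_X, μ_Y).
E[Y | X=-3.37] = 7.38 + (0.04)·(5.41/3.21)·(-3.37 − (-0.74)) = 7.38 + (0.067414)·(-2.63) = 7.2027.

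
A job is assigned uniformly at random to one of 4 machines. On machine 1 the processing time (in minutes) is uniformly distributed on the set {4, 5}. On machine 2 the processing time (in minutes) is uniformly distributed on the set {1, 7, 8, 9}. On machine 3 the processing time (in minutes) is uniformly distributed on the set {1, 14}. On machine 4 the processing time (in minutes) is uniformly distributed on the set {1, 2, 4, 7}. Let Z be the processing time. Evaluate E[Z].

87/16

E[Z | machine 1] = (4+5)/2 = 9/2.
E[Z | machine 2] = (1+7+8+9)/4 = 25/4.
E[Z | machine 3] = (1+14)/2 = 15/2.
E[Z | machine 4] = (1+2+4+7)/4 = 7/2.
E[Z] = (1/4)·(9/2) + (1/4)·(25/4) + (1/4)·(15/2) + (1/4)·(7/2) = 87/16.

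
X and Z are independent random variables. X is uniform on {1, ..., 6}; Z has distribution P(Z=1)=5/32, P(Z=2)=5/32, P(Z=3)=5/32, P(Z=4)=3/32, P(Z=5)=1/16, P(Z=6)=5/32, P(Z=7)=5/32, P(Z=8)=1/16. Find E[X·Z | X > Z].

P(X > Z) = 17/48.
Summing XZ·P(x,y) over outcomes with X > Z gives 697/192.
E[X·Z | X > Z] = (697/192) / (17/48) = 41/4.

41/4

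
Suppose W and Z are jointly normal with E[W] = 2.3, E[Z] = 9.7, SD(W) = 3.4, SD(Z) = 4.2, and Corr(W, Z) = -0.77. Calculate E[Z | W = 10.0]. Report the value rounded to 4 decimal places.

For a bivariate normal, E[Z | W=x] = μ_Z + ρ·(σ_Z/σ_W)·(x − μ_W).
E[Z | W=10.0] = 9.7 + (-0.77)·(4.2/3.4)·(10.0 − (2.3)) = 9.7 + (-0.95118)·(7.7) = 2.3759.

2.3759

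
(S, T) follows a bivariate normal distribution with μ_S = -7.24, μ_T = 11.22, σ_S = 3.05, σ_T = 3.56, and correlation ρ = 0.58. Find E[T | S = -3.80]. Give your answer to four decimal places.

The regression of T on S has slope ρ·σ_T/σ_S and passes through (μ_S, μ_T).
E[T | S=-3.80] = 11.22 + (0.58)·(3.56/3.05)·(-3.80 − (-7.24)) = 11.22 + (0.67698)·(3.44) = 13.5488.

13.5488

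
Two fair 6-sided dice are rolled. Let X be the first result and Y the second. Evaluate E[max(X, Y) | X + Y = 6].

Outcomes with X + Y = 6: (1,5), (2,4), (3,3), (4,2), (5,1), each with probability 1/36.
E[max(X, Y) | X + Y = 6] = (5 + 4 + 3 + 4 + 5) / 5 = 21/5.

21/5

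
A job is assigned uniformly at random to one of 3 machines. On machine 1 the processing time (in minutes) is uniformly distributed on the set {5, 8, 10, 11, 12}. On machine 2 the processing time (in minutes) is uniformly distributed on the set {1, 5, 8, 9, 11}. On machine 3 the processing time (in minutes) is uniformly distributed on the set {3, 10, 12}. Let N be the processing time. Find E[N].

73/9

E[N | machine 1] = (5+8+10+11+12)/5 = 46/5.
E[N | machine 2] = (1+5+8+9+11)/5 = 34/5.
E[N | machine 3] = (3+10+12)/3 = 25/3.
By the law of total expectation,
E[N] = (1/3)·(46/5) + (1/3)·(34/5) + (1/3)·(25/3) = 73/9.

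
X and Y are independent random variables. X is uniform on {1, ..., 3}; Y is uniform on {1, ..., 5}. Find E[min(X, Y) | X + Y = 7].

5/2

Outcomes with X + Y = 7: (2,5), (3,4), each with probability 1/15.
E[min(X, Y) | X + Y = 7] = (2 + 3) / 2 = 5/2.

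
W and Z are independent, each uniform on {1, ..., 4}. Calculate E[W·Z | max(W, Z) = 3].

27/5

Outcomes with max(W, Z) = 3: (1,3), (2,3), (3,1), (3,2), (3,3), each with probability 1/16.
E[W·Z | max(W, Z) = 3] = (3 + 6 + 3 + 6 + 9) / 5 = 27/5.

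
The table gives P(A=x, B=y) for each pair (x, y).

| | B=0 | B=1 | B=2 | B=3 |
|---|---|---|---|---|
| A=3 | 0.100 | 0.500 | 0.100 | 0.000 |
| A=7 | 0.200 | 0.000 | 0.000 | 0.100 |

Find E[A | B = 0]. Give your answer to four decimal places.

P(B = 0) = 0.300.
Summing A·P(A=x,B=y) over the conditioning event gives 1.700.
E[A | B = 0] = (1.700) / (0.300) = 5.6667.

5.6667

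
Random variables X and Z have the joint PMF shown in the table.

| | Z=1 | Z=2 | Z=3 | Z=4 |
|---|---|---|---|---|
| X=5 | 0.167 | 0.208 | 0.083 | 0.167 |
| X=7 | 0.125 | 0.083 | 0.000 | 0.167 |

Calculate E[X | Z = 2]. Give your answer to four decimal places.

P(Z = 2) = 0.291.
Σ X·P over the event = 5·(0.208) + 7·(0.083) = 1.621.
E[X | Z = 2] = (1.621) / (0.291) = 5.5704.

5.5704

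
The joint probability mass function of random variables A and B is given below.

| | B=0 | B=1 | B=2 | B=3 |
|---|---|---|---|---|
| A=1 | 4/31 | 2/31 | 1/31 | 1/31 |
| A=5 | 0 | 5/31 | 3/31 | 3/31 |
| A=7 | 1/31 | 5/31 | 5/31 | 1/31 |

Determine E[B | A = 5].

20/11

P(A = 5) = 11/31.
Summing B·P(A=x,B=y) over the conditioning event gives 20/31.
E[B | A = 5] = (20/31) / (11/31) = 20/11.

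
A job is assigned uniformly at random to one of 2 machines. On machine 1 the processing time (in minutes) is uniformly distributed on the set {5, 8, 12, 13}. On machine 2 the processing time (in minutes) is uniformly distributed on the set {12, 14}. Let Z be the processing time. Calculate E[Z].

E[Z | machine 1] = (5+8+12+13)/4 = 19/2.
E[Z | machine 2] = (12+14)/2 = 13.
By the law of total expectation,
E[Z] = (1/2)·(19/2) + (1/2)·(13) = 45/4.

45/4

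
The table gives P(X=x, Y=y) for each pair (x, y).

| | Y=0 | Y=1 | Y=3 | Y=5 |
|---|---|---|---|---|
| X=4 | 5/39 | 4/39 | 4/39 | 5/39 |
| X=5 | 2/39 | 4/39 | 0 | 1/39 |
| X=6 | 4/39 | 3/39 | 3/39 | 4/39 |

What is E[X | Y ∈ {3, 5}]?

83/17

P(Y ∈ {3, 5}) = 17/39.
Σ X·P over the event = 4·(4/39) + 4·(5/39) + 5·(1/39) + 6·(3/39) + 6·(4/39) = 83/39.
E[X | Y ∈ {3, 5}] = (83/39) / (17/39) = 83/17.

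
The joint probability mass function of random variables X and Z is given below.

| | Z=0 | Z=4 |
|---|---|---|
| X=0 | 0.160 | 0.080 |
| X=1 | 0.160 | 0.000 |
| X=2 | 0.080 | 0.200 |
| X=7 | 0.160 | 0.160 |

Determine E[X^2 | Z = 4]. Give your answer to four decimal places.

19.6364

P(Z = 4) = 0.440.
Summing X^2·P(X=x,Z=y) over the conditioning event gives 8.640.
E[X^2 | Z = 4] = (8.640) / (0.440) = 19.6364.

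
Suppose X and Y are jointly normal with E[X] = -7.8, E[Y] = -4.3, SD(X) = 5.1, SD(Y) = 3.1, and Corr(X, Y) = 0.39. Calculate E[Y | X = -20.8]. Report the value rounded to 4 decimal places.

-7.3818

E[Y | X=x] = μ_Y + ρ(σ_Y/σ_X)(x − μ_X) for jointly normal variables.
E[Y | X=-20.8] = -4.3 + (0.39)·(3.1/5.1)·(-20.8 − (-7.8)) = -4.3 + (0.23706)·(-13) = -7.3818.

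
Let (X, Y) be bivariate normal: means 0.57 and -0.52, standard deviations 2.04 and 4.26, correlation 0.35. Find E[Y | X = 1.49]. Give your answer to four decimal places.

For a bivariate normal, E[Y | X=x] = μ_Y + ρ·(σ_Y/σ_X)·(x − μ_X).
E[Y | X=1.49] = -0.52 + (0.35)·(4.26/2.04)·(1.49 − (0.57)) = -0.52 + (0.73088)·(0.92) = 0.1524.

0.1524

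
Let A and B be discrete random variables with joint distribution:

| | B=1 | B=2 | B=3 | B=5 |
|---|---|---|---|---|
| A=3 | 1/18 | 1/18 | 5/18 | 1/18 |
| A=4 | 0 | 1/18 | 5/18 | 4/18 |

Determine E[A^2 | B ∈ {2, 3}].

P(B ∈ {2, 3}) = 2/3.
Σ A^2·P over the event = 9·(1/18) + 9·(5/18) + 16·(1/18) + 16·(5/18) = 25/3.
E[A^2 | B ∈ {2, 3}] = (25/3) / (2/3) = 25/2.

25/2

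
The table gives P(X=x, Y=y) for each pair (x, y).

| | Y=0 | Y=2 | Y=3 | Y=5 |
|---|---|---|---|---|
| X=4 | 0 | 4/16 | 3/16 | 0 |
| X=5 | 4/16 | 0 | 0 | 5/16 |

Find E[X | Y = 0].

5

P(Y = 0) = 1/4.
Summing X·P(X=x,Y=y) over the conditioning event gives 5/4.
E[X | Y = 0] = (5/4) / (1/4) = 5.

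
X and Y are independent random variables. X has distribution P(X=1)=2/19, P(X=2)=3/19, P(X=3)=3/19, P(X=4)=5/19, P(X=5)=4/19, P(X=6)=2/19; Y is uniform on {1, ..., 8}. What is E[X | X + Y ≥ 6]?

122/31

P(X + Y ≥ 6) = 31/38.
Summing X·P(x,y) over outcomes with X + Y ≥ 6 gives 61/19.
E[X | X + Y ≥ 6] = (61/19) / (31/38) = 122/31.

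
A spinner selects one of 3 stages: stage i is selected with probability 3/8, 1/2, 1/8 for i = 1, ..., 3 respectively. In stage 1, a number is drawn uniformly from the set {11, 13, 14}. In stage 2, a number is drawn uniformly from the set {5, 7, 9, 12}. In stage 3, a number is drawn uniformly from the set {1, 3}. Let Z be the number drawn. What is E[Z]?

73/8

E[Z | stage 1] = (11+13+14)/3 = 38/3.
E[Z | stage 2] = (5+7+9+12)/4 = 33/4.
E[Z | stage 3] = (1+3)/2 = 2.
E[Z] = (3/8)·(38/3) + (1/2)·(33/4) + (1/8)·(2) = 73/8.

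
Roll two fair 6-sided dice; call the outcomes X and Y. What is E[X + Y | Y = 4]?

15/2

Outcomes with Y = 4: (1,4), (2,4), (3,4), (4,4), (5,4), (6,4), each with probability 1/36.
E[X + Y | Y = 4] = (5 + 6 + 7 + 8 + 9 + 10) / 6 = 15/2.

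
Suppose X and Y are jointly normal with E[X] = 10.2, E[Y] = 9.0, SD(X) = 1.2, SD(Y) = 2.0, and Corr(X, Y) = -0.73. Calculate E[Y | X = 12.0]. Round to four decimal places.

6.8100

E[Y | X=x] = μ_Y + ρ(σ_Y/σ_X)(x − μ_X) for jointly normal variables.
E[Y | X=12.0] = 9.0 + (-0.73)·(2.0/1.2)·(12.0 − (10.2)) = 9.0 + (-1.21667)·(1.8) = 6.8100.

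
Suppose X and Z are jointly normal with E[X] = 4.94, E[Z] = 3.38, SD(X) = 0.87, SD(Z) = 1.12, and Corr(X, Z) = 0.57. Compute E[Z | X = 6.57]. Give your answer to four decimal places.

For a bivariate normal, E[Z | X=x] = μ_Z + ρ·(σ_Z/σ_X)·(x − μ_X).
E[Z | X=6.57] = 3.38 + (0.57)·(1.12/0.87)·(6.57 − (4.94)) = 3.38 + (0.73379)·(1.63) = 4.5761.

4.5761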